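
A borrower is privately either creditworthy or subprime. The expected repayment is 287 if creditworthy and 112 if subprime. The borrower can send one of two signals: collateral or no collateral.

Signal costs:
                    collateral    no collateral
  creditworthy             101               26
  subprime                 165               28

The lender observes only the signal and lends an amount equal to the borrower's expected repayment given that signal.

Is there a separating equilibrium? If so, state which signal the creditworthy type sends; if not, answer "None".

None

Try creditworthy → collateral, subprime → no collateral:
  If types separate, collateral earns payment 287 and no collateral earns 112.
  Creditworthy: collateral gives 287 − 101 = 186; no collateral gives 112 − 26 = 86. No deviation. ✓
  Subprime: no collateral gives 112 − 28 = 84; collateral gives 287 − 165 = 122. Would deviate. ✗
Try creditworthy → no collateral, subprime → collateral:
  If types separate, no collateral earns payment 287 and collateral earns 112.
  Creditworthy: no collateral gives 287 − 26 = 261; collateral gives 112 − 101 = 11. No deviation. ✓
  Subprime: collateral gives 112 − 165 = -53; no collateral gives 287 − 28 = 259. Would deviate. ✗
Neither assignment is incentive-compatible.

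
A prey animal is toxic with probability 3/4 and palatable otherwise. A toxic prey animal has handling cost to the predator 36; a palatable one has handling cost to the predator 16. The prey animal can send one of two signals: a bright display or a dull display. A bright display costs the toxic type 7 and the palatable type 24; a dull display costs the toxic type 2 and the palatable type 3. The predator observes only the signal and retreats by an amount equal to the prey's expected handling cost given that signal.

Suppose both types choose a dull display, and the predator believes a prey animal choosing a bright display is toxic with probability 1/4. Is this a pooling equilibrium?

Yes

On the equilibrium path (dull display) the predator holds the prior 3/4 and pays 3/4·36 + 1/4·16 = 31. Off-path (bright display) belief 1/4 gives 1/4·36 + 3/4·16 = 21.
Toxic: dull display gives 31 − 2 = 29; bright display gives 21 − 7 = 14. Stays. ✓
Palatable: dull display gives 31 − 3 = 28; bright display gives 21 − 24 = -3. Stays. ✓
Beliefs are Bayes-consistent on-path and both types best-respond.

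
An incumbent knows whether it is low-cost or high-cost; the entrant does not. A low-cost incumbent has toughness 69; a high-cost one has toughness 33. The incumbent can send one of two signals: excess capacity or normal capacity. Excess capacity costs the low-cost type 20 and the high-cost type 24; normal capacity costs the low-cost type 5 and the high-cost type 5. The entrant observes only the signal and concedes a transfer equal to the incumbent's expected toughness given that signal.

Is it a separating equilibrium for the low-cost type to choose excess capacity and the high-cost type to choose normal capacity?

If types separate, excess capacity earns payment 69 and normal capacity earns 33.
Low-cost: excess capacity gives 69 − 20 = 49; normal capacity gives 33 − 5 = 28. No deviation. ✓
High-cost: normal capacity gives 33 − 5 = 28; excess capacity gives 69 − 24 = 45. Would deviate. ✗

No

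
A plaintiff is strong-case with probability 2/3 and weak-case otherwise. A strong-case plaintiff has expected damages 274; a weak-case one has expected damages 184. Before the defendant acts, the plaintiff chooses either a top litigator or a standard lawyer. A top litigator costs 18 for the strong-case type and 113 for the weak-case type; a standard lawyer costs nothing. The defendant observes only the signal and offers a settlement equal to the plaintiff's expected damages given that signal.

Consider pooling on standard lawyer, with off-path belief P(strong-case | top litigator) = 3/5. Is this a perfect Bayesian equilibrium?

On the equilibrium path (standard lawyer) the defendant holds the prior 2/3 and pays 2/3·274 + 1/3·184 = 244. Off-path (top litigator) belief 3/5 gives 3/5·274 + 2/5·184 = 238.
Strong-case: standard lawyer gives 244 − 0 = 244; top litigator gives 238 − 18 = 220. Stays. ✓
Weak-case: standard lawyer gives 244 − 0 = 244; top litigator gives 238 − 113 = 125. Stays. ✓
Beliefs are Bayes-consistent on-path and both types best-respond.

Yes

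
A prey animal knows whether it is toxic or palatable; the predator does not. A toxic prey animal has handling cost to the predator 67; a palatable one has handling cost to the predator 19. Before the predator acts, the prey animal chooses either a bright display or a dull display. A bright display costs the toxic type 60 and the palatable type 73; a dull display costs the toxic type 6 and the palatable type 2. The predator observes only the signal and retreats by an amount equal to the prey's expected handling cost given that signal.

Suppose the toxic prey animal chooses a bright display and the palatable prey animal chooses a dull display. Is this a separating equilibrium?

If types separate, bright display earns payment 67 and dull display earns 19.
Toxic: bright display gives 67 − 60 = 7; dull display gives 19 − 6 = 13. Would deviate. ✗
Palatable: dull display gives 19 − 2 = 17; bright display gives 67 − 73 = -6. No deviation. ✓

No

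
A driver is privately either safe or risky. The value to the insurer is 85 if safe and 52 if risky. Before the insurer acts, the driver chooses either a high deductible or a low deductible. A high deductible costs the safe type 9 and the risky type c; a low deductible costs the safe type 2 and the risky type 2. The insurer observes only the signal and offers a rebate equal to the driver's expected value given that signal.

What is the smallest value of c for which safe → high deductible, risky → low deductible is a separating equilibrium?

35

Under separation: high deductible → safe (pays 85); low deductible → risky (pays 52).
Safe: 85 − 9 = 76 ≥ 52 − 2 = 50. Holds regardless of c. ✓
Risky: 52 − 2 ≥ 85 − c, so c ≥ 85 − 50 = 35.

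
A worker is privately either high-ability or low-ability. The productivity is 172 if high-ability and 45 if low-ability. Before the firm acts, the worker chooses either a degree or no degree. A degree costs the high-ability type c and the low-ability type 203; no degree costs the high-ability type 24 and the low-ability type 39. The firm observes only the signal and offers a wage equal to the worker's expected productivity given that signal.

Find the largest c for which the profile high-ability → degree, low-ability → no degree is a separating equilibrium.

Under separation: degree → high-ability (pays 172); no degree → low-ability (pays 45).
Low-ability: 45 − 39 = 6 ≥ 172 − 203 = -31. Holds regardless of c. ✓
High-ability: 172 − c ≥ 45 − 24, so c ≤ 172 − 21 = 151.

151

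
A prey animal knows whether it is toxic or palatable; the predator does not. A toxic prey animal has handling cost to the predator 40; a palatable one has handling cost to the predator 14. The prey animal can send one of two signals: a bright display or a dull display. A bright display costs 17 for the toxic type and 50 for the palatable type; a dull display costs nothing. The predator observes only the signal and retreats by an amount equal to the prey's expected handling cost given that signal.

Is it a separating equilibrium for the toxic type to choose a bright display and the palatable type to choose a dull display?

Under separation the predator infers type exactly: bright display → toxic (pays 40), dull display → palatable (pays 14).
Toxic: bright display gives 40 − 17 = 23; dull display gives 14 − 0 = 14. No deviation. ✓
Palatable: dull display gives 14 − 0 = 14; bright display gives 40 − 50 = -10. No deviation. ✓
Neither type gains from mimicking the other.

Yes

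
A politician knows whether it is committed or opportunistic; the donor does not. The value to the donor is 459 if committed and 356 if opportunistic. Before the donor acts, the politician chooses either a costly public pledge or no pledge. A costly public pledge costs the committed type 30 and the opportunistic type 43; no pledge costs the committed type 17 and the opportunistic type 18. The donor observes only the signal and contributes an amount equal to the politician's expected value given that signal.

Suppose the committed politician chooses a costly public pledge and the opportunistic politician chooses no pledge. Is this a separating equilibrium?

No

Under separation the donor infers type exactly: pledge → committed (pays 459), no pledge → opportunistic (pays 356).
Committed: pledge gives 459 − 30 = 429; no pledge gives 356 − 17 = 339. No deviation. ✓
Opportunistic: no pledge gives 356 − 18 = 338; pledge gives 459 − 43 = 416. Would deviate. ✗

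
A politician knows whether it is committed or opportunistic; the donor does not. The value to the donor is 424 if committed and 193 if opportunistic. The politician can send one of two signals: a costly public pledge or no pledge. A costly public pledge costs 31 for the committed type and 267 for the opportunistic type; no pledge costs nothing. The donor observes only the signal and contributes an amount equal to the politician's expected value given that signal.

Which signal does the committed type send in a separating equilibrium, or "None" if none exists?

Try committed → pledge, opportunistic → no pledge:
  Under separation the donor infers type exactly: pledge → committed (pays 424), no pledge → opportunistic (pays 193).
  Committed: pledge gives 424 − 31 = 393; no pledge gives 193 − 0 = 193. No deviation. ✓
  Opportunistic: no pledge gives 193 − 0 = 193; pledge gives 424 − 267 = 157. No deviation. ✓
Both hold — the committed type sends pledge.

pledge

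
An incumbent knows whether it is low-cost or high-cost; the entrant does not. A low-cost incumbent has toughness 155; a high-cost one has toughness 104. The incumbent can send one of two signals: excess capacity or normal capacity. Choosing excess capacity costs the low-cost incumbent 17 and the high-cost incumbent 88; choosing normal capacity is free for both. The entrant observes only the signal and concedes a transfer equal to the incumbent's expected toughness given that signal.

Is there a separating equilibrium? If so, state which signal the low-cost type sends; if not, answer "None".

Try low-cost → excess capacity, high-cost → normal capacity:
  Under separation the entrant infers type exactly: excess capacity → low-cost (pays 155), normal capacity → high-cost (pays 104).
  Low-cost: excess capacity gives 155 − 17 = 138; normal capacity gives 104 − 0 = 104. No deviation. ✓
  High-cost: normal capacity gives 104 − 0 = 104; excess capacity gives 155 − 88 = 67. No deviation. ✓
Both hold — the low-cost type sends excess capacity.

excess capacity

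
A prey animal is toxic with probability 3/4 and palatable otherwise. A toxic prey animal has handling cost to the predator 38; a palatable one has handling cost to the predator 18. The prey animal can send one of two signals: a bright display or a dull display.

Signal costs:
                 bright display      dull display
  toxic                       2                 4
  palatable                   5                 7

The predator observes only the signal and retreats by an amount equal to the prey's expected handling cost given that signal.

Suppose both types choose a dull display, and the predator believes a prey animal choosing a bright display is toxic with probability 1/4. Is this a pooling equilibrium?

Yes

At the pooled signal (dull display) the predator holds the prior 3/4 and pays 3/4·38 + 1/4·18 = 33. Off-path (bright display) belief 1/4 gives 1/4·38 + 3/4·18 = 23.
Toxic: dull display gives 33 − 4 = 29; bright display gives 23 − 2 = 21. Stays. ✓
Palatable: dull display gives 33 − 7 = 26; bright display gives 23 − 5 = 18. Stays. ✓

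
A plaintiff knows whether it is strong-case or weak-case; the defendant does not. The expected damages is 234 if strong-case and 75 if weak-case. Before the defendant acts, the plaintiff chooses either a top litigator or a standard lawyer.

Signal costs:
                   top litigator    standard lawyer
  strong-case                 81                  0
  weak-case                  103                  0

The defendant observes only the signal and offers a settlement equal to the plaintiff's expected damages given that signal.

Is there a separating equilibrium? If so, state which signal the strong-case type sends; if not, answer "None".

Try strong-case → top litigator, weak-case → standard lawyer:
  If types separate, top litigator earns payment 234 and standard lawyer earns 75.
  Strong-case: top litigator gives 234 − 81 = 153; standard lawyer gives 75 − 0 = 75. No deviation. ✓
  Weak-case: standard lawyer gives 75 − 0 = 75; top litigator gives 234 − 103 = 131. Would deviate. ✗
Try strong-case → standard lawyer, weak-case → top litigator:
  If types separate, standard lawyer earns payment 234 and top litigator earns 75.
  Strong-case: standard lawyer gives 234 − 0 = 234; top litigator gives 75 − 81 = -6. No deviation. ✓
  Weak-case: top litigator gives 75 − 103 = -28; standard lawyer gives 234 − 0 = 234. Would deviate. ✗
Neither assignment is incentive-compatible.

None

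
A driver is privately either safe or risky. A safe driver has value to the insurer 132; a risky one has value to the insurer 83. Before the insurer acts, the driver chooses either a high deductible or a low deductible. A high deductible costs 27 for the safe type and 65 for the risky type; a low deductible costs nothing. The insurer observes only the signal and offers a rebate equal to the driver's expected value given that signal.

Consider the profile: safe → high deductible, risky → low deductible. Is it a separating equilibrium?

If types separate, high deductible earns payment 132 and low deductible earns 83.
Safe: high deductible gives 132 − 27 = 105; low deductible gives 83 − 0 = 83. No deviation. ✓
Risky: low deductible gives 83 − 0 = 83; high deductible gives 132 − 65 = 67. No deviation. ✓
Neither type gains from mimicking the other.

Yes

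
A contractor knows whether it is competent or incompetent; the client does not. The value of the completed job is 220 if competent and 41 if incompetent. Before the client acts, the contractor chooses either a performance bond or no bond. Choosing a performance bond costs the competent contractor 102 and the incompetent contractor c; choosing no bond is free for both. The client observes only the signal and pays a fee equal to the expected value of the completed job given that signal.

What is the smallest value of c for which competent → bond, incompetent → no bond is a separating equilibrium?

Under separation: bond → competent (pays 220); no bond → incompetent (pays 41).
Competent: 220 − 102 = 118 ≥ 41 − 0 = 41. Holds regardless of c. ✓
Incompetent: 41 − 0 ≥ 220 − c, so c ≥ 220 − 41 = 179.

179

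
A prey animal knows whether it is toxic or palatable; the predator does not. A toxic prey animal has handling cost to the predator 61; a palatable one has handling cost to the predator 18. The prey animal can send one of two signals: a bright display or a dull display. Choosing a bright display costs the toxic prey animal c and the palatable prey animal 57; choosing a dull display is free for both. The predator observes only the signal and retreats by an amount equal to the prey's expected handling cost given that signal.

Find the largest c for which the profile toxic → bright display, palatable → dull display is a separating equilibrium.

43

Under separation: bright display → toxic (pays 61); dull display → palatable (pays 18).
Palatable: 18 − 0 = 18 ≥ 61 − 57 = 4. Holds regardless of c. ✓
Toxic: 61 − c ≥ 18 − 0, so c ≤ 61 − 18 = 43.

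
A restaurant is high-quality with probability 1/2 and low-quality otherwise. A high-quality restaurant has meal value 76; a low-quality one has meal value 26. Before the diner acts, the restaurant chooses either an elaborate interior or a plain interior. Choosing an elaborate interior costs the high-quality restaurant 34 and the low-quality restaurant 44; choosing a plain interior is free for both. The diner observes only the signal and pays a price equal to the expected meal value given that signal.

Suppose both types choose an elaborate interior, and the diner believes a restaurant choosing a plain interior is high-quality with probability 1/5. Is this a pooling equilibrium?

At the pooled signal (elaborate interior) the diner holds the prior 1/2 and pays 1/2·76 + 1/2·26 = 51. Off-path (plain interior) belief 1/5 gives 1/5·76 + 4/5·26 = 36.
High-quality: elaborate interior gives 51 − 34 = 17; plain interior gives 36 − 0 = 36. Deviates. ✗
Low-quality: elaborate interior gives 51 − 44 = 7; plain interior gives 36 − 0 = 36. Deviates. ✗

No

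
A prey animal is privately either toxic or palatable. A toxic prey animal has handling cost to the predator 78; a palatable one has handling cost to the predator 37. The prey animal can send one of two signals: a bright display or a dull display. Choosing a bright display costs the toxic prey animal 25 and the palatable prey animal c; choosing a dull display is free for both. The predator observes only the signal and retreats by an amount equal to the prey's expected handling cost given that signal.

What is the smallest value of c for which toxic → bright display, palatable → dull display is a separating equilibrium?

Under separation: bright display → toxic (pays 78); dull display → palatable (pays 37).
Toxic: 78 − 25 = 53 ≥ 37 − 0 = 37. Holds regardless of c. ✓
Palatable: 37 − 0 ≥ 78 − c, so c ≥ 78 − 37 = 41.

41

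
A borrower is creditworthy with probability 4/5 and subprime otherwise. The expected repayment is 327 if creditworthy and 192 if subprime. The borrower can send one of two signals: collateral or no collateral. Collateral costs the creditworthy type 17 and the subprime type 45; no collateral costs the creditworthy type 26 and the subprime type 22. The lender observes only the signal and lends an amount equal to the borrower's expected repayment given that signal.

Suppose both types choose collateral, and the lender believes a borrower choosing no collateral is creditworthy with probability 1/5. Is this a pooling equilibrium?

On the equilibrium path (collateral) the lender holds the prior 4/5 and pays 4/5·327 + 1/5·192 = 300. Off-path (no collateral) belief 1/5 gives 1/5·327 + 4/5·192 = 219.
Creditworthy: collateral gives 300 − 17 = 283; no collateral gives 219 − 26 = 193. Stays. ✓
Subprime: collateral gives 300 − 45 = 255; no collateral gives 219 − 22 = 197. Stays. ✓
Beliefs are Bayes-consistent on-path and both types best-respond.

Yes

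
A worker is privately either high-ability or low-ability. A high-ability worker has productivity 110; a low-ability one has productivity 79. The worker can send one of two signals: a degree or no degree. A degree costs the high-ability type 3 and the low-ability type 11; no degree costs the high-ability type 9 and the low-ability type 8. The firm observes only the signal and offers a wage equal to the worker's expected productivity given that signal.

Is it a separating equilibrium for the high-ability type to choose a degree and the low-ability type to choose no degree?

If types separate, degree earns payment 110 and no degree earns 79.
High-ability: degree gives 110 − 3 = 107; no degree gives 79 − 9 = 70. No deviation. ✓
Low-ability: no degree gives 79 − 8 = 71; degree gives 110 − 11 = 99. Would deviate. ✗

No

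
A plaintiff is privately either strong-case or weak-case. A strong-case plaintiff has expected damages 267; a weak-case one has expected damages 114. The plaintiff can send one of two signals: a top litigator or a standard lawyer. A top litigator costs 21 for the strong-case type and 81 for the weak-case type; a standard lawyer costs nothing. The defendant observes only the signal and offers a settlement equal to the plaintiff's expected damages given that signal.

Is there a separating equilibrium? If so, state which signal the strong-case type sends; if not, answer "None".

Try strong-case → top litigator, weak-case → standard lawyer:
  If types separate, top litigator earns payment 267 and standard lawyer earns 114.
  Strong-case: top litigator gives 267 − 21 = 246; standard lawyer gives 114 − 0 = 114. No deviation. ✓
  Weak-case: standard lawyer gives 114 − 0 = 114; top litigator gives 267 − 81 = 186. Would deviate. ✗
Try strong-case → standard lawyer, weak-case → top litigator:
  If types separate, standard lawyer earns payment 267 and top litigator earns 114.
  Strong-case: standard lawyer gives 267 − 0 = 267; top litigator gives 114 − 21 = 93. No deviation. ✓
  Weak-case: top litigator gives 114 − 81 = 33; standard lawyer gives 267 − 0 = 267. Would deviate. ✗
Neither assignment is incentive-compatible.

None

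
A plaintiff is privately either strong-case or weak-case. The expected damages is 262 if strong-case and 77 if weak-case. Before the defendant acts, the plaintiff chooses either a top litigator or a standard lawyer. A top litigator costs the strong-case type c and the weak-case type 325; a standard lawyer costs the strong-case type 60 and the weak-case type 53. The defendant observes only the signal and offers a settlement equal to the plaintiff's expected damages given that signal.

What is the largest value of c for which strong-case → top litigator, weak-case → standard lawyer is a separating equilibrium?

245

Under separation: top litigator → strong-case (pays 262); standard lawyer → weak-case (pays 77).
Weak-case: 77 − 53 = 24 ≥ 262 − 325 = -63. Holds regardless of c. ✓
Strong-case: 262 − c ≥ 77 − 60, so c ≤ 262 − 17 = 245.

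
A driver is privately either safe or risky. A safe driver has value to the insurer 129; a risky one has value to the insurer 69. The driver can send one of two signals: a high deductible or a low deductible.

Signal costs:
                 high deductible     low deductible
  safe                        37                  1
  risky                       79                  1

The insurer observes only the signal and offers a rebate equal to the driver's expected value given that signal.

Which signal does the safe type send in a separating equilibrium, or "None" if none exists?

high deductible

Try safe → high deductible, risky → low deductible:
  If types separate, high deductible earns payment 129 and low deductible earns 69.
  Safe: high deductible gives 129 − 37 = 92; low deductible gives 69 − 1 = 68. No deviation. ✓
  Risky: low deductible gives 69 − 1 = 68; high deductible gives 129 − 79 = 50. No deviation. ✓
Both hold — the safe type sends high deductible.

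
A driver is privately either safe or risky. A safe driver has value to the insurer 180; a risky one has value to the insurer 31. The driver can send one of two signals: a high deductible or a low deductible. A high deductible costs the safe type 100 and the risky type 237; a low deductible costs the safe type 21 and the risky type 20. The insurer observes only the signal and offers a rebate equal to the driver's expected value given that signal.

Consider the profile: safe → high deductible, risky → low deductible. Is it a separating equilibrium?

Yes

If types separate, high deductible earns payment 180 and low deductible earns 31.
Safe: high deductible gives 180 − 100 = 80; low deductible gives 31 − 21 = 10. No deviation. ✓
Risky: low deductible gives 31 − 20 = 11; high deductible gives 180 − 237 = -57. No deviation. ✓
Neither type gains from mimicking the other.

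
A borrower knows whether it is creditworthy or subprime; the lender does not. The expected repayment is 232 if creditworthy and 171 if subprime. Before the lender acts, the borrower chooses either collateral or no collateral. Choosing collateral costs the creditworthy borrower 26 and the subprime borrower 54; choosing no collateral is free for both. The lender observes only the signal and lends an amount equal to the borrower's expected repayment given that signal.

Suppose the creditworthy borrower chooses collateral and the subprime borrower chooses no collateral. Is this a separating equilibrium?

No

Under separation the lender infers type exactly: collateral → creditworthy (pays 232), no collateral → subprime (pays 171).
Creditworthy: collateral gives 232 − 26 = 206; no collateral gives 171 − 0 = 171. No deviation. ✓
Subprime: no collateral gives 171 − 0 = 171; collateral gives 232 − 54 = 178. Would deviate. ✗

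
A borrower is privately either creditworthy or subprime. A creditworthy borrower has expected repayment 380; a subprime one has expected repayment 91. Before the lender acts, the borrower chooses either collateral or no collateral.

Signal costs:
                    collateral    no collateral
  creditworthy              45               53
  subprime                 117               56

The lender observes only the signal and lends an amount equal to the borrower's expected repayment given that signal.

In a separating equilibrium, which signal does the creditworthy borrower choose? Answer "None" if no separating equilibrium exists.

Try creditworthy → collateral, subprime → no collateral:
  If types separate, collateral earns payment 380 and no collateral earns 91.
  Creditworthy: collateral gives 380 − 45 = 335; no collateral gives 91 − 53 = 38. No deviation. ✓
  Subprime: no collateral gives 91 − 56 = 35; collateral gives 380 − 117 = 263. Would deviate. ✗
Try creditworthy → no collateral, subprime → collateral:
  If types separate, no collateral earns payment 380 and collateral earns 91.
  Creditworthy: no collateral gives 380 − 53 = 327; collateral gives 91 − 45 = 46. No deviation. ✓
  Subprime: collateral gives 91 − 117 = -26; no collateral gives 380 − 56 = 324. Would deviate. ✗
Neither assignment is incentive-compatible.

None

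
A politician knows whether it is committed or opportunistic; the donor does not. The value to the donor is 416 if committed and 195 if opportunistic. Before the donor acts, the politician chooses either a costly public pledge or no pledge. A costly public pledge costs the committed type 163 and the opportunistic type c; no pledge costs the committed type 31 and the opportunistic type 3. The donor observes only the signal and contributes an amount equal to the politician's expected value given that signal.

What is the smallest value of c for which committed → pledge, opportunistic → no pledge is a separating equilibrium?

Under separation: pledge → committed (pays 416); no pledge → opportunistic (pays 195).
Committed: 416 − 163 = 253 ≥ 195 − 31 = 164. Holds regardless of c. ✓
Opportunistic: 195 − 3 ≥ 416 − c, so c ≥ 416 − 192 = 224.

224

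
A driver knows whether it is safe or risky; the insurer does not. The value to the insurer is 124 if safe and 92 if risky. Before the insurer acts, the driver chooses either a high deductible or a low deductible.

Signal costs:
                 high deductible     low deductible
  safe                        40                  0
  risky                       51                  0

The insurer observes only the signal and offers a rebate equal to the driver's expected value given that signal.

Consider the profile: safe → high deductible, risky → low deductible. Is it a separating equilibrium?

No

Under separation the insurer infers type exactly: high deductible → safe (pays 124), low deductible → risky (pays 92).
Safe: high deductible gives 124 − 40 = 84; low deductible gives 92 − 0 = 92. Would deviate. ✗
Risky: low deductible gives 92 − 0 = 92; high deductible gives 124 − 51 = 73. No deviation. ✓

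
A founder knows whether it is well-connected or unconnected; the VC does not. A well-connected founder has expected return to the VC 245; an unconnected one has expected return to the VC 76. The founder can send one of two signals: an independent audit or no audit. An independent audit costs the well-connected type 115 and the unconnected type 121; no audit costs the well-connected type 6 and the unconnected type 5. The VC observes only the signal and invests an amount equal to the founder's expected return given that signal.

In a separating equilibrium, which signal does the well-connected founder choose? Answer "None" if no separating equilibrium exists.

Try well-connected → audit, unconnected → no audit:
  Under separation the VC infers type exactly: audit → well-connected (pays 245), no audit → unconnected (pays 76).
  Well-connected: audit gives 245 − 115 = 130; no audit gives 76 − 6 = 70. No deviation. ✓
  Unconnected: no audit gives 76 − 5 = 71; audit gives 245 − 121 = 124. Would deviate. ✗
Try well-connected → no audit, unconnected → audit:
  Under separation the VC infers type exactly: no audit → well-connected (pays 245), audit → unconnected (pays 76).
  Well-connected: no audit gives 245 − 6 = 239; audit gives 76 − 115 = -39. No deviation. ✓
  Unconnected: audit gives 76 − 121 = -45; no audit gives 245 − 5 = 240. Would deviate. ✗
Neither assignment is incentive-compatible.

None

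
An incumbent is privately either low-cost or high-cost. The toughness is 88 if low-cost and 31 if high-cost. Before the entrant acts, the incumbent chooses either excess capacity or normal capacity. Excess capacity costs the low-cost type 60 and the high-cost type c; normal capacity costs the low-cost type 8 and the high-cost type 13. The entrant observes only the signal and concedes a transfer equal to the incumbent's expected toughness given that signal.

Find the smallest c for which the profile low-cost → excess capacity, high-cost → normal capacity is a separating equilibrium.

70

Under separation: excess capacity → low-cost (pays 88); normal capacity → high-cost (pays 31).
Low-cost: 88 − 60 = 28 ≥ 31 − 8 = 23. Holds regardless of c. ✓
High-cost: 31 − 13 ≥ 88 − c, so c ≥ 88 − 18 = 70.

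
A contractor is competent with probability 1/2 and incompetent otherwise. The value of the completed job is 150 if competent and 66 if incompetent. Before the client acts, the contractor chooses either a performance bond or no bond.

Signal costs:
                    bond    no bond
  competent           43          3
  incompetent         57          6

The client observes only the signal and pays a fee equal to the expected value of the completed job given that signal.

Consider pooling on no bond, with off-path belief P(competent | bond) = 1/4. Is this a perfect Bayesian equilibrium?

On the equilibrium path (no bond) the client holds the prior 1/2 and pays 1/2·150 + 1/2·66 = 108. Off-path (bond) belief 1/4 gives 1/4·150 + 3/4·66 = 87.
Competent: no bond gives 108 − 3 = 105; bond gives 87 − 43 = 44. Stays. ✓
Incompetent: no bond gives 108 − 6 = 102; bond gives 87 − 57 = 30. Stays. ✓
Beliefs are Bayes-consistent on-path and both types best-respond.

Yes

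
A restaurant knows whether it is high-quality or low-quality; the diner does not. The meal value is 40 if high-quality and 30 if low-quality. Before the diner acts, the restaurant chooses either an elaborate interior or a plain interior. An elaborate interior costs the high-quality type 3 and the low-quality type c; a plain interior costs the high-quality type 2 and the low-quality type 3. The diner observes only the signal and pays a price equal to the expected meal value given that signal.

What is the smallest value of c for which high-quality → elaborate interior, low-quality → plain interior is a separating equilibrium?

Under separation: elaborate interior → high-quality (pays 40); plain interior → low-quality (pays 30).
High-quality: 40 − 3 = 37 ≥ 30 − 2 = 28. Holds regardless of c. ✓
Low-quality: 30 − 3 ≥ 40 − c, so c ≥ 40 − 27 = 13.

13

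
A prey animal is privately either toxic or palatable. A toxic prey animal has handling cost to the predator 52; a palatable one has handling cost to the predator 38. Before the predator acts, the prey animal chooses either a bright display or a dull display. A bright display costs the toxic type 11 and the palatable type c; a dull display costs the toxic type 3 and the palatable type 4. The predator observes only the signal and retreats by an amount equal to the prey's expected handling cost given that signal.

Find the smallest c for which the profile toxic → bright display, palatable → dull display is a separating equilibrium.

Under separation: bright display → toxic (pays 52); dull display → palatable (pays 38).
Toxic: 52 − 11 = 41 ≥ 38 − 3 = 35. Holds regardless of c. ✓
Palatable: 38 − 4 ≥ 52 − c, so c ≥ 52 − 34 = 18.

18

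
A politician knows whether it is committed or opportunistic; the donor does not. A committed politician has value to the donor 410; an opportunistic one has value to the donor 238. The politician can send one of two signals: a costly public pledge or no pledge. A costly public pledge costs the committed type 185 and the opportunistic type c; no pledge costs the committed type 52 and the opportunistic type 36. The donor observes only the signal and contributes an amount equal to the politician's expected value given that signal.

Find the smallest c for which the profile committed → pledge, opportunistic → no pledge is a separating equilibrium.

Under separation: pledge → committed (pays 410); no pledge → opportunistic (pays 238).
Committed: 410 − 185 = 225 ≥ 238 − 52 = 186. Holds regardless of c. ✓
Opportunistic: 238 − 36 ≥ 410 − c, so c ≥ 410 − 202 = 208.

208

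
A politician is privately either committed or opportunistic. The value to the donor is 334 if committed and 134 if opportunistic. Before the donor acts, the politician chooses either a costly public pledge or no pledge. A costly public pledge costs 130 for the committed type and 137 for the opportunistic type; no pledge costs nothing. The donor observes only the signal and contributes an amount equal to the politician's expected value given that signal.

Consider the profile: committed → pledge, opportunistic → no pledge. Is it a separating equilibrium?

No

Under separation the donor infers type exactly: pledge → committed (pays 334), no pledge → opportunistic (pays 134).
Committed: pledge gives 334 − 130 = 204; no pledge gives 134 − 0 = 134. No deviation. ✓
Opportunistic: no pledge gives 134 − 0 = 134; pledge gives 334 − 137 = 197. Would deviate. ✗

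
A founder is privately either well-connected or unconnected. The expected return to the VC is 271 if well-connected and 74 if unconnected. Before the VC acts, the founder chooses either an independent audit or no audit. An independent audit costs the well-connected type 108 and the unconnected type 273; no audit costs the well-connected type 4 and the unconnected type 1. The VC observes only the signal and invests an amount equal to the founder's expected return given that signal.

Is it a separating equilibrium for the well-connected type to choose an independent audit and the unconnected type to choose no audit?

If types separate, audit earns payment 271 and no audit earns 74.
Well-connected: audit gives 271 − 108 = 163; no audit gives 74 − 4 = 70. No deviation. ✓
Unconnected: no audit gives 74 − 1 = 73; audit gives 271 − 273 = -2. No deviation. ✓
Both incentive constraints hold.

Yes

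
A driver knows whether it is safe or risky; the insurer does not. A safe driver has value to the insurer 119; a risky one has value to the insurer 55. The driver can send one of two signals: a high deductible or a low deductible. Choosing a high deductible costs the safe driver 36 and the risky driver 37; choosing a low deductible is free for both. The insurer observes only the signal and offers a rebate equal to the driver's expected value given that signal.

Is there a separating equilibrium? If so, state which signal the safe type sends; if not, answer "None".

None

Try safe → high deductible, risky → low deductible:
  If types separate, high deductible earns payment 119 and low deductible earns 55.
  Safe: high deductible gives 119 − 36 = 83; low deductible gives 55 − 0 = 55. No deviation. ✓
  Risky: low deductible gives 55 − 0 = 55; high deductible gives 119 − 37 = 82. Would deviate. ✗
Try safe → low deductible, risky → high deductible:
  If types separate, low deductible earns payment 119 and high deductible earns 55.
  Safe: low deductible gives 119 − 0 = 119; high deductible gives 55 − 36 = 19. No deviation. ✓
  Risky: high deductible gives 55 − 37 = 18; low deductible gives 119 − 0 = 119. Would deviate. ✗
Neither assignment is incentive-compatible.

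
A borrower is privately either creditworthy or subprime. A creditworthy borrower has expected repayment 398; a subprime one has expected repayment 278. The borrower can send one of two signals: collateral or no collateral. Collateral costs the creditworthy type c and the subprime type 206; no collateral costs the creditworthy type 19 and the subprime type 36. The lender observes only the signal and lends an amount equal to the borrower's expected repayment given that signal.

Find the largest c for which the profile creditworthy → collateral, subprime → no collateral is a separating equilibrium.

139

Under separation: collateral → creditworthy (pays 398); no collateral → subprime (pays 278).
Subprime: 278 − 36 = 242 ≥ 398 − 206 = 192. Holds regardless of c. ✓
Creditworthy: 398 − c ≥ 278 − 19, so c ≤ 398 − 259 = 139.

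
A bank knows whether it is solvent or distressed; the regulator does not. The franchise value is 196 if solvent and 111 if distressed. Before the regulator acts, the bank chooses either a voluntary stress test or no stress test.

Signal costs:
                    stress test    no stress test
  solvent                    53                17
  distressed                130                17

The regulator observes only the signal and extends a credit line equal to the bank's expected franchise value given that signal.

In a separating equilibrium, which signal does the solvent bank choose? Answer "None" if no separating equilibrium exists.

stress test

Try solvent → stress test, distressed → no stress test:
  Under separation the regulator infers type exactly: stress test → solvent (pays 196), no stress test → distressed (pays 111).
  Solvent: stress test gives 196 − 53 = 143; no stress test gives 111 − 17 = 94. No deviation. ✓
  Distressed: no stress test gives 111 − 17 = 94; stress test gives 196 − 130 = 66. No deviation. ✓
Both hold — the solvent type sends stress test.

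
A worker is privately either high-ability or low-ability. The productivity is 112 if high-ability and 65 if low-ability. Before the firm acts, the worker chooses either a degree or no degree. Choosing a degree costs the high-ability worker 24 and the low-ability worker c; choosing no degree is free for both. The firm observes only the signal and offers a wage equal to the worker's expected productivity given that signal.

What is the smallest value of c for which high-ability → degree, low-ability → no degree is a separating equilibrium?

Under separation: degree → high-ability (pays 112); no degree → low-ability (pays 65).
High-ability: 112 − 24 = 88 ≥ 65 − 0 = 65. Holds regardless of c. ✓
Low-ability: 65 − 0 ≥ 112 − c, so c ≥ 112 − 65 = 47.

47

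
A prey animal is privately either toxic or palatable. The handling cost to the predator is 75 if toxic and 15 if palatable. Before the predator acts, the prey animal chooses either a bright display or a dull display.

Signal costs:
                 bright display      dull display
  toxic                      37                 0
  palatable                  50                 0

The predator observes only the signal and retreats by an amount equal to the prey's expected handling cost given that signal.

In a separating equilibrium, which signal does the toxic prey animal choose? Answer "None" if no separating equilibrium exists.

Try toxic → bright display, palatable → dull display:
  If types separate, bright display earns payment 75 and dull display earns 15.
  Toxic: bright display gives 75 − 37 = 38; dull display gives 15 − 0 = 15. No deviation. ✓
  Palatable: dull display gives 15 − 0 = 15; bright display gives 75 − 50 = 25. Would deviate. ✗
Try toxic → dull display, palatable → bright display:
  If types separate, dull display earns payment 75 and bright display earns 15.
  Toxic: dull display gives 75 − 0 = 75; bright display gives 15 − 37 = -22. No deviation. ✓
  Palatable: bright display gives 15 − 50 = -35; dull display gives 75 − 0 = 75. Would deviate. ✗
Neither assignment is incentive-compatible.

None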